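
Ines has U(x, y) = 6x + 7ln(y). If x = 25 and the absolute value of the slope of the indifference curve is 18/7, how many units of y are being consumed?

MU_x = 6, MU_y = 7/y.
MRS = 6 ÷ (7/y).
MRS depends only on y: (6/7)·y = 18/7 ⇒ y = (18/7)/(6/7) = 3.

y = 3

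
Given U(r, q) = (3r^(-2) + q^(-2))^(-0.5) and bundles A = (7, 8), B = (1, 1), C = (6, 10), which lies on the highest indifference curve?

Bundle A

Evaluate utility at each bundle:
U(A) = 3.607.
U(B) = 0.500.
U(C) = 3.273.
Highest utility is A, so A ≻ C ≻ B.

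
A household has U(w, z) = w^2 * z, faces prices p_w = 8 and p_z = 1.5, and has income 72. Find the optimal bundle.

MU_w = 2·w·z and MU_z = w^2.
MRS = MU_w/MU_z = (2/1)·z/w.
Tangency: set MRS = p_w/p_z = 8/1.5 = 16/3.
So (2/1)·z/w = 16/3, i.e. z = (8/3)·w.
Substitute into the budget 8·w + 1.5·z = 72: 12·w = 72, so w* = 6.
Then z* = (8/3)·6 = 16.

w* = 6, z* = 16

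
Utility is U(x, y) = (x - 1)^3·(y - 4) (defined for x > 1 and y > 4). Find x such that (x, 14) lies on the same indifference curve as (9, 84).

x = 17

U(9, 84) = 40960.
Set U(x, 14) = 40960 and solve.
With y = 14: (14 − 4) = 10, so (x − 1)^3 = 40960/10 = 4096.
Taking the cube root (with x > 1): x − 1 = 16, so x = 17.
Check: U(17, 14) = 40960.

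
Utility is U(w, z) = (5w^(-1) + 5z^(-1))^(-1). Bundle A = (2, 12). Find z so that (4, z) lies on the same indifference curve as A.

U depends on (w, z) only through S = 5w^(-1) + 5z^(-1), so equal utility means equal S. At (2, 12): S = 35/12.
With w = 4: 5·4^(-1) = 1.25, so 5z^(-1) = 35/12 − 1.25 = 5/3, i.e. z^(-1) = 1/3.
Hence z = 1/(1/3) = 3.
Check: U(4, 3) = 0.3429.

z = 3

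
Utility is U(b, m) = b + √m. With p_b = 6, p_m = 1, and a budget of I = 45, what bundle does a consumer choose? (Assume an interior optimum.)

b* = 6, m* = 9

MU_b = 1, MU_m = 1/(2√m).
MRS = 1 ÷ (1/(2√m)).
Tangency: set MRS = p_b/p_m = 6/1 = 6.
MRS depends only on m: 2·√m = 6 ⇒ √m = 6/2 = 3 ⇒ m* = 9.
From the budget, 6·b = 45 − 1·9 = 36, so b* = 6.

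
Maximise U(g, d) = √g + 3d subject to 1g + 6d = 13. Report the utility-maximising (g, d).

MU_g = 1/(2√g), MU_d = 3.
MRS = 1/(2√g) ÷ 3.
Tangency: set MRS = p_g/p_d = 1/6.
MRS depends only on g: (1/6)/√g = 1/6 ⇒ √g = (1/6)/(1/6) = 1 ⇒ g* = 1.
From the budget, 6·d = 13 − 1·1 = 12, so d* = 2.

g* = 1, d* = 2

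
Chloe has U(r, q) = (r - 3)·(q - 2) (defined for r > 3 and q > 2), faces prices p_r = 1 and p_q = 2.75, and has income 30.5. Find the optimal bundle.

MU_r = (q−2), MU_q = (r−3).
MRS = (q−2)/(r−3).
Tangency: set MRS = p_r/p_q = 1/2.75 = 4/11.
So (q − 2)/(r − 3) = 4/11, i.e. (q − 2) = (4/11)·(r − 3).
Rewrite the budget in excess-of-subsistence terms: 1·(r − 3) + 2.75·(q − 2) = 30.5 − 1·3 − 2.75·2 = 22.
Substituting, 2·(r − 3) = 22, so r − 3 = 11 and r* = 14.
Then q − 2 = (4/11)·11 = 4, so q* = 6.

r* = 14, q* = 6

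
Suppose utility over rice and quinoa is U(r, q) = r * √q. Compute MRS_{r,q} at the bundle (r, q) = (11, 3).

MU_r = √q and MU_q = 0.5·r·q^(-0.5).
MRS = MU_r/MU_q = (2)·q/r.
At (11, 3): MRS = 6/11.
That is, one extra unit of r is worth 6/11 units of q at the margin.

MRS = 6/11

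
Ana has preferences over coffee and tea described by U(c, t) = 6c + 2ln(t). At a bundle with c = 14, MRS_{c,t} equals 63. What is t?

MU_c = 6, MU_t = 2/t.
MRS = 6 ÷ (2/t).
MRS depends only on t: 3·t = 63 ⇒ t = 63/3 = 21.

t = 21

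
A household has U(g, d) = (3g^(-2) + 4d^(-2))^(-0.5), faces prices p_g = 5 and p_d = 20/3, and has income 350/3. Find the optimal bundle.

g* = 10, d* = 10

For CES with ρ = -2, MRS = (3/4)·(d/g)^3.
Tangency: set MRS = p_g/p_d = 5/(20/3) = 0.75.
So (d/g)^3 = 1; taking the cube root, d/g = 1, i.e. d = g.
Substitute into the budget 5·g + (20/3)·d = 350/3: (35/3)·g = 350/3, so g* = 10 and d* = 10.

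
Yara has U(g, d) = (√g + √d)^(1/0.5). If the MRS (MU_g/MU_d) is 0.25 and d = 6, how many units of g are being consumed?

g = 96

For CES with ρ = 0.5, MRS = √(d/g).
Setting √(6/g) = 0.25 gives 6/g = 1/16 and g = 96.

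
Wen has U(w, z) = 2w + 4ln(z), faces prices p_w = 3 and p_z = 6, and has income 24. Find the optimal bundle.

w* = 6, z* = 1

MU_w = 2, MU_z = 4/z.
MRS = 2 ÷ (4/z).
Tangency: set MRS = p_w/p_z = 3/6 = 0.5.
MRS depends only on z: 0.5·z = 0.5 ⇒ z* = 0.5/0.5 = 1.
From the budget, 3·w = 24 − 6·1 = 18, so w* = 6.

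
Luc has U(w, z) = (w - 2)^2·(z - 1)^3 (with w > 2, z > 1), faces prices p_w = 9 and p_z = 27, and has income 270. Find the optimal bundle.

MU_w = 2·(w−2)·(z−1)^3, MU_z = 3·(w−2)^2·(z−1)^2.
MRS = (2/3)·(z−1)/(w−2).
Tangency: set MRS = p_w/p_z = 9/27 = 1/3.
So (2/3)·(z − 1)/(w − 2) = 1/3, i.e. (z − 1) = 0.5·(w − 2).
Rewrite the budget in excess-of-subsistence terms: 9·(w − 2) + 27·(z − 1) = 270 − 9·2 − 27·1 = 225.
Substituting, 22.5·(w − 2) = 225, so w − 2 = 10 and w* = 12.
Then z − 1 = 0.5·10 = 5, so z* = 6.

w* = 12, z* = 6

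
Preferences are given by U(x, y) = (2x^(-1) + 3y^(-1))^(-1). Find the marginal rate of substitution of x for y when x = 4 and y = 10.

MRS = 25/6

For CES with ρ = -1, MRS = (2/3)·(y/x)^2.
At (4, 10): MRS = 25/6.
That is, one extra unit of x is worth 25/6 units of y at the margin.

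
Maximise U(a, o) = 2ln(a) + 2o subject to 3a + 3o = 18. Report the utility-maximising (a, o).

a* = 1, o* = 5

MU_a = 2/a, MU_o = 2.
MRS = 2/a ÷ 2.
Tangency: set MRS = p_a/p_o = 3/3 = 1.
MRS depends only on a: 1/a = 1 ⇒ a* = 1/1 = 1.
From the budget, 3·o = 18 − 3·1 = 15, so o* = 5.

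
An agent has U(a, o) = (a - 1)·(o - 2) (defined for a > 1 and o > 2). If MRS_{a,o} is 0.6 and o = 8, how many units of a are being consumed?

a = 11

MU_a = (o−2), MU_o = (a−1).
MRS = (o−2)/(a−1).
Substitute o = 8: MRS = 6/(a − 1). Setting this equal to 0.6 gives a − 1 = 6/0.6 = 10, so a = 11.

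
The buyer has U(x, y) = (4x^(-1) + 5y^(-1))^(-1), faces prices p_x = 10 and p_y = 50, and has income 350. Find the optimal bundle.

For CES with ρ = -1, MRS = (4/5)·(y/x)^2.
Tangency: set MRS = p_x/p_y = 10/50 = 0.2.
So (y/x)^2 = 0.25; taking the square root, y/x = 0.5, i.e. y = 0.5·x.
Substitute into the budget 10·x + 50·y = 350: 35·x = 350, so x* = 10 and y* = 0.5·10 = 5.

x* = 10, y* = 5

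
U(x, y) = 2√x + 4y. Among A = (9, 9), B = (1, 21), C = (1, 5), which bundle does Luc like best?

Evaluate utility at each bundle:
U(A) = 42.000.
U(B) = 86.000.
U(C) = 22.000.
Highest utility is B, so B ≻ A ≻ C.

Bundle B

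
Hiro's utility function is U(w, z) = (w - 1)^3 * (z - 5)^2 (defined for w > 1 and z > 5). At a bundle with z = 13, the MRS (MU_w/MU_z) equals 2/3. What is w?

MU_w = 3·(w−1)^2·(z−5)^2, MU_z = 2·(w−1)^3·(z−5).
MRS = (3/2)·(z−5)/(w−1).
Substitute z = 13: MRS = 12/(w − 1). Setting this equal to 2/3 gives w − 1 = 12/(2/3) = 18, so w = 19.

w = 19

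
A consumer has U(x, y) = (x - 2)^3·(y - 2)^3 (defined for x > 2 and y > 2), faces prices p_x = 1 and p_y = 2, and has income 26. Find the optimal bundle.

x* = 12, y* = 7

MU_x = 3·(x−2)^2·(y−2)^3, MU_y = 3·(x−2)^3·(y−2)^2.
MRS = (y−2)/(x−2).
Tangency: set MRS = p_x/p_y = 1/2 = 0.5.
So (y − 2)/(x − 2) = 0.5, i.e. (y − 2) = 0.5·(x − 2).
Rewrite the budget in excess-of-subsistence terms: 1·(x − 2) + 2·(y − 2) = 26 − 1·2 − 2·2 = 20.
Substituting, 2·(x − 2) = 20, so x − 2 = 10 and x* = 12.
Then y − 2 = 0.5·10 = 5, so y* = 7.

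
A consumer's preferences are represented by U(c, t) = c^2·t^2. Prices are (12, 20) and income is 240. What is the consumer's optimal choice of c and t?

MU_c = 2·c·t^2 and MU_t = 2·c^2·t.
MRS = MU_c/MU_t = t/c.
Tangency: set MRS = p_c/p_t = 12/20 = 0.6.
So t/c = 0.6, i.e. t = 0.6·c.
Substitute into the budget 12·c + 20·t = 240: 24·c = 240, so c* = 10.
Then t* = 0.6·10 = 6.

c* = 10, t* = 6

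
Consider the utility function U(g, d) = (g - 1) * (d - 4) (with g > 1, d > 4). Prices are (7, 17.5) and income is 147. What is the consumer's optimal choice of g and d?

g* = 6, d* = 6

MU_g = (d−4), MU_d = (g−1).
MRS = (d−4)/(g−1).
Tangency: set MRS = p_g/p_d = 7/17.5 = 0.4.
So (d − 4)/(g − 1) = 0.4, i.e. (d − 4) = 0.4·(g − 1).
Rewrite the budget in excess-of-subsistence terms: 7·(g − 1) + 17.5·(d − 4) = 147 − 7·1 − 17.5·4 = 70.
Substituting, 14·(g − 1) = 70, so g − 1 = 5 and g* = 6.
Then d − 4 = 0.4·5 = 2, so d* = 6.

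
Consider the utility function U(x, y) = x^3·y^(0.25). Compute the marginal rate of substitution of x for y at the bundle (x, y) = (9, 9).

MRS = 12

MU_x = 3·x^2·y^(0.25) and MU_y = 0.25·x^3·y^(-0.75).
MRS = MU_x/MU_y = (12)·y/x.
At (9, 9): MRS = 12.
So at (9, 9) the consumer would give up 12 units of y for one more unit of x.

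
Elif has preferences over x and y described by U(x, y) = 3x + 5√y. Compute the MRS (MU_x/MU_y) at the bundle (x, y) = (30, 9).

MU_x = 3, MU_y = 5/(2√y).
MRS = 3 ÷ (5/(2√y)).
At (30, 9): MRS = 3.6.
The indifference curve has slope −3.6 at this bundle.

MRS = 3.6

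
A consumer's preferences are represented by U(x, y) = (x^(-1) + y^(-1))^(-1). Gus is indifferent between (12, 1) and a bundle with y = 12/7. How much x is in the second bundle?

U depends on (x, y) only through S = x^(-1) + y^(-1), so equal utility means equal S. At (12, 1): S = 13/12.
With y = 12/7: (12/7)^(-1) = 7/12, so x^(-1) = 13/12 − 7/12 = 0.5.
Hence x = 1/0.5 = 2.
Check: U(2, 12/7) = 0.9231.

x = 2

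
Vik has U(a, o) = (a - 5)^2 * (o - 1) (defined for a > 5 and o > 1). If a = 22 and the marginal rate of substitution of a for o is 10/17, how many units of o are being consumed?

o = 6

MU_a = 2·(a−5)·(o−1), MU_o = (a−5)^2.
MRS = (2/1)·(o−1)/(a−5).
Substitute a = 22: MRS = (o − 1)/8.5. Setting this equal to 10/17 gives o − 1 = (10/17)·8.5 = 5, so o = 6.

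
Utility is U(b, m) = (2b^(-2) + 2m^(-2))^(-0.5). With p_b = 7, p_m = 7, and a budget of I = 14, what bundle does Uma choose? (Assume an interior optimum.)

For CES with ρ = -2, MRS = (m/b)^3.
Tangency: set MRS = p_b/p_m = 7/7 = 1.
So (m/b)^3 = 1; taking the cube root, m/b = 1, i.e. m = b.
Substitute into the budget 7·b + 7·m = 14: 14·b = 14, so b* = 1 and m* = 1.

b* = 1, m* = 1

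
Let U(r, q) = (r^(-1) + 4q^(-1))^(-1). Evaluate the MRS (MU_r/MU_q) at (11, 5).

MRS = 25/484

For CES with ρ = -1, MRS = (1/4)·(q/r)^2.
At (11, 5): MRS = 25/484.
So at (11, 5) the consumer would give up 25/484 units of q for one more unit of r.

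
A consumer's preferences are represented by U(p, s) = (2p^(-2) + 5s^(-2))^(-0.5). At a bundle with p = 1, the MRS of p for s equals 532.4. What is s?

For CES with ρ = -2, MRS = (2/5)·(s/p)^3.
Setting (2/5)·(s/1)^3 = 532.4 gives (s/1)^3 = 1331, so s/1 = 11 and s = 11.

s = 11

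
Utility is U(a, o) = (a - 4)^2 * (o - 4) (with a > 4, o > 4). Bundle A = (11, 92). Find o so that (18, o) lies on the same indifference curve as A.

U(11, 92) = 4312.
Set U(18, o) = 4312 and solve.
With a = 18: (18 − 4)^2 = 196, so (o − 4) = 4312/196 = 22.
So o = 4 + 22 = 26.
Check: U(18, 26) = 4312.

o = 26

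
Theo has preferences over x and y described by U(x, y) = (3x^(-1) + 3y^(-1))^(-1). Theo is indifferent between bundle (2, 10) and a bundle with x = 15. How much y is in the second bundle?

U depends on (x, y) only through S = 3x^(-1) + 3y^(-1), so equal utility means equal S. At (2, 10): S = 1.8.
With x = 15: 3·15^(-1) = 0.2, so 3y^(-1) = 1.8 − 0.2 = 1.6, i.e. y^(-1) = 8/15.
Hence y = 1/(8/15) = 1.875.
Check: U(15, 1.875) = 0.5556.

y = 1.875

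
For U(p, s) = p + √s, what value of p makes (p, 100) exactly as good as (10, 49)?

p = 7

U(10, 49) = 17.
Set U(p, 100) = 17 and solve.
With s = 100: √100 = 10, so p = 17 − 10 = 7.
Check: U(7, 100) = 17.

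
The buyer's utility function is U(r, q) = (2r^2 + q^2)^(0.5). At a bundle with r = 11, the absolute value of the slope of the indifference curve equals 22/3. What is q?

For CES with ρ = 2, MRS = (2/1)·(q/r)^(-1).
Setting (2/1)·(q/11)^(-1) = 22/3 gives (q/11)^(-1) = 11/3, so q/11 = 3/11 and q = 3.

q = 3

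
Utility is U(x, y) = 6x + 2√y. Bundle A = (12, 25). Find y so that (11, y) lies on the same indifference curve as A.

U(12, 25) = 82.
Set U(11, y) = 82 and solve.
With x = 11: 2√y = 82 − 6·11 = 16, so √y = 8 and y = 64.
Check: U(11, 64) = 82.

y = 64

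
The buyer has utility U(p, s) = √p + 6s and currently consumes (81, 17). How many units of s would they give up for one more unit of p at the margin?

MU_p = 1/(2√p), MU_s = 6.
MRS = 1/(2√p) ÷ 6.
At (81, 17): MRS = 1/108.
That is, one extra unit of p is worth 1/108 units of s at the margin.

MRS = 1/108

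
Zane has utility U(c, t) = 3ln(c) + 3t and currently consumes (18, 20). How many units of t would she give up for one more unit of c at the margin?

MU_c = 3/c, MU_t = 3.
MRS = 3/c ÷ 3.
At (18, 20): MRS = 1/18.
That is, one extra unit of c is worth 1/18 units of t at the margin.

MRS = 1/18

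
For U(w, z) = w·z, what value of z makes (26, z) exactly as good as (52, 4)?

U(52, 4) = 208.
Set U(26, z) = 208 and solve.
With w = 26: z = 208/26 = 8.
Check: U(26, 8) = 208.

z = 8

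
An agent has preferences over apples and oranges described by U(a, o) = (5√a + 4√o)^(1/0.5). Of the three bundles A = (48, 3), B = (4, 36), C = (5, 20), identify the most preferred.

Bundle A

Evaluate utility at each bundle:
U(A) = 1728.000.
U(B) = 1156.000.
U(C) = 845.000.
Highest utility is A, so A ≻ B ≻ C.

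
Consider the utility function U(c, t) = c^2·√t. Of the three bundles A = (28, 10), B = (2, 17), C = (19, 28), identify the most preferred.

Evaluate utility at each bundle:
U(A) = 2479.226.
U(B) = 16.492.
U(C) = 1910.232.
Highest utility is A, so A ≻ C ≻ B.

Bundle A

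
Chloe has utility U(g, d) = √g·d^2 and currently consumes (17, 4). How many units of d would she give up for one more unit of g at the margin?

MU_g = 0.5·g^(-0.5)·d^2 and MU_d = 2·√g·d.
MRS = MU_g/MU_d = (0.25)·d/g.
At (17, 4): MRS = 1/17.
The indifference curve has slope −1/17 at this bundle.

MRS = 1/17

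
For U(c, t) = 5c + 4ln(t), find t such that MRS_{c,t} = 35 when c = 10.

t = 28

MU_c = 5, MU_t = 4/t.
MRS = 5 ÷ (4/t).
MRS depends only on t: 1.25·t = 35 ⇒ t = 35/1.25 = 28.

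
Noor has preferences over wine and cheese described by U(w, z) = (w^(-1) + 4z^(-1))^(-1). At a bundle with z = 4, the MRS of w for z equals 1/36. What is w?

w = 12

For CES with ρ = -1, MRS = (1/4)·(z/w)^2.
Setting (1/4)·(4/w)^2 = 1/36 gives (4/w)^2 = 1/9, so 4/w = 1/3 and w = 12.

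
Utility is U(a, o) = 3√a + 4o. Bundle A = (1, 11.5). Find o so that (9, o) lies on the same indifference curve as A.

U(1, 11.5) = 49.
Set U(9, o) = 49 and solve.
With a = 9: √9 = 3, so 4o = 49 − 3·3 = 40 and o = 10.
Check: U(9, 10) = 49.

o = 10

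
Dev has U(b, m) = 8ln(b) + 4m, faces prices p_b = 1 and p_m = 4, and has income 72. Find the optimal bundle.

b* = 8, m* = 16

MU_b = 8/b, MU_m = 4.
MRS = 8/b ÷ 4.
Tangency: set MRS = p_b/p_m = 1/4 = 0.25.
MRS depends only on b: 2/b = 0.25 ⇒ b* = 2/0.25 = 8.
From the budget, 4·m = 72 − 1·8 = 64, so m* = 16.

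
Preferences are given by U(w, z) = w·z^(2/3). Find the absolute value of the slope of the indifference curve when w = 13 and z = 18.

MRS = 27/13

MU_w = z^(2/3) and MU_z = 2/3·w·z^(-1/3).
MRS = MU_w/MU_z = (1.5)·z/w.
At (13, 18): MRS = 27/13.
So at (13, 18) the consumer would give up 27/13 units of z for one more unit of w.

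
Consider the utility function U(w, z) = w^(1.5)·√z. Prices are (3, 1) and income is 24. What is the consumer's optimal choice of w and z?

MU_w = 1.5·√w·√z and MU_z = 0.5·w^(1.5)·z^(-0.5).
MRS = MU_w/MU_z = (3)·z/w.
Tangency: set MRS = p_w/p_z = 3/1 = 3.
So (3)·z/w = 3, i.e. z = w.
Substitute into the budget 3·w + 1·z = 24: 4·w = 24, so w* = 6.
Then z* = 6.

w* = 6, z* = 6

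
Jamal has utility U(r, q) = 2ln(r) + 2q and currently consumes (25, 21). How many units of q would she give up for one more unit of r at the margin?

MU_r = 2/r, MU_q = 2.
MRS = 2/r ÷ 2.
At (25, 21): MRS = 1/25.
That is, one extra unit of r is worth 1/25 units of q at the margin.

MRS = 1/25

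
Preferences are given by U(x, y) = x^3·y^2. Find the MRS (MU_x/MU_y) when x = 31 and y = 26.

MRS = 39/31

MU_x = 3·x^2·y^2 and MU_y = 2·x^3·y.
MRS = MU_x/MU_y = (3/2)·y/x.
At (31, 26): MRS = 39/31.
That is, one extra unit of x is worth 39/31 units of y at the margin.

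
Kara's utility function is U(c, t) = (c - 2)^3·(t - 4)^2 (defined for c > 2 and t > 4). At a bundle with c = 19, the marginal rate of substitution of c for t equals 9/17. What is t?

MU_c = 3·(c−2)^2·(t−4)^2, MU_t = 2·(c−2)^3·(t−4).
MRS = (3/2)·(t−4)/(c−2).
Substitute c = 19: MRS = (t − 4)/(34/3). Setting this equal to 9/17 gives t − 4 = (9/17)·(34/3) = 6, so t = 10.

t = 10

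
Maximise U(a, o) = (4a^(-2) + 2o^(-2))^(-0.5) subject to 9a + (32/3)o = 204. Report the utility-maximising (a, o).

For CES with ρ = -2, MRS = (4/2)·(o/a)^3.
Tangency: set MRS = p_a/p_o = 9/(32/3) = 27/32.
So (o/a)^3 = 27/64; taking the cube root, o/a = 0.75, i.e. o = 0.75·a.
Substitute into the budget 9·a + (32/3)·o = 204: 17·a = 204, so a* = 12 and o* = 0.75·12 = 9.

a* = 12, o* = 9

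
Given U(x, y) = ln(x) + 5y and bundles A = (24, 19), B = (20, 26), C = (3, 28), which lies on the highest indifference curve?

Evaluate utility at each bundle:
U(A) = 98.178.
U(B) = 132.996.
U(C) = 141.099.
Highest utility is C, so C ≻ B ≻ A.

Bundle C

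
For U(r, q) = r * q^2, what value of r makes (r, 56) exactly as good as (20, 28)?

r = 5

U(20, 28) = 15680.
Set U(r, 56) = 15680 and solve.
With q = 56: 56^2 = 3136, so r = 15680/3136 = 5.
Check: U(5, 56) = 15680.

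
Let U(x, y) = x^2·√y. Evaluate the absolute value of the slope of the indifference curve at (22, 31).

MU_x = 2·x·√y and MU_y = 0.5·x^2·y^(-0.5).
MRS = MU_x/MU_y = (4)·y/x.
At (22, 31): MRS = 62/11.
The indifference curve has slope −62/11 at this bundle.

MRS = 62/11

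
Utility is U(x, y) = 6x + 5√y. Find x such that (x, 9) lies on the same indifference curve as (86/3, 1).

U(86/3, 1) = 177.
Set U(x, 9) = 177 and solve.
With y = 9: √9 = 3, so 6x = 177 − 5·3 = 162 and x = 27.
Check: U(27, 9) = 177.

x = 27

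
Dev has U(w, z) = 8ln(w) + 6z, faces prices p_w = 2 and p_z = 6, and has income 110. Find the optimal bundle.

w* = 4, z* = 17

MU_w = 8/w, MU_z = 6.
MRS = 8/w ÷ 6.
Tangency: set MRS = p_w/p_z = 2/6 = 1/3.
MRS depends only on w: (4/3)/w = 1/3 ⇒ w* = (4/3)/(1/3) = 4.
From the budget, 6·z = 110 − 2·4 = 102, so z* = 17.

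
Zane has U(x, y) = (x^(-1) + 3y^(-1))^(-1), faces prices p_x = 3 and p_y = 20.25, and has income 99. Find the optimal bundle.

For CES with ρ = -1, MRS = (1/3)·(y/x)^2.
Tangency: set MRS = p_x/p_y = 3/20.25 = 4/27.
So (y/x)^2 = 4/9; taking the square root, y/x = 2/3, i.e. y = (2/3)·x.
Substitute into the budget 3·x + 20.25·y = 99: 16.5·x = 99, so x* = 6 and y* = (2/3)·6 = 4.

x* = 6, y* = 4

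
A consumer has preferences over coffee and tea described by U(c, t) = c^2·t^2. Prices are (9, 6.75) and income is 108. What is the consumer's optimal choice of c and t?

c* = 6, t* = 8

MU_c = 2·c·t^2 and MU_t = 2·c^2·t.
MRS = MU_c/MU_t = t/c.
Tangency: set MRS = p_c/p_t = 9/6.75 = 4/3.
So t/c = 4/3, i.e. t = (4/3)·c.
Substitute into the budget 9·c + 6.75·t = 108: 18·c = 108, so c* = 6.
Then t* = (4/3)·6 = 8.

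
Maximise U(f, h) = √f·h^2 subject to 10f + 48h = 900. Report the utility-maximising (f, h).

MU_f = 0.5·f^(-0.5)·h^2 and MU_h = 2·√f·h.
MRS = MU_f/MU_h = (0.25)·h/f.
Tangency: set MRS = p_f/p_h = 10/48 = 5/24.
So (0.25)·h/f = 5/24, i.e. h = (5/6)·f.
Substitute into the budget 10·f + 48·h = 900: 50·f = 900, so f* = 18.
Then h* = (5/6)·18 = 15.

f* = 18, h* = 15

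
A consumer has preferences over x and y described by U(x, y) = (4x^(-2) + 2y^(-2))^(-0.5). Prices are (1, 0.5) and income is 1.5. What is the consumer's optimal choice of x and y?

x* = 1, y* = 1

For CES with ρ = -2, MRS = (4/2)·(y/x)^3.
Tangency: set MRS = p_x/p_y = 1/0.5 = 2.
So (y/x)^3 = 1; taking the cube root, y/x = 1, i.e. y = x.
Substitute into the budget 1·x + 0.5·y = 1.5: 1.5·x = 1.5, so x* = 1 and y* = 1.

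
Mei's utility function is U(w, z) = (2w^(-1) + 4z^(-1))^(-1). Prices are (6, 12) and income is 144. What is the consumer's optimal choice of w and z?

For CES with ρ = -1, MRS = (2/4)·(z/w)^2.
Tangency: set MRS = p_w/p_z = 6/12 = 0.5.
So (z/w)^2 = 1; taking the square root, z/w = 1, i.e. z = w.
Substitute into the budget 6·w + 12·z = 144: 18·w = 144, so w* = 8 and z* = 8.

w* = 8, z* = 8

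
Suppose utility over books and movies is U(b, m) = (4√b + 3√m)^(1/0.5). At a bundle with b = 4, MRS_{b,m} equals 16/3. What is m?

For CES with ρ = 0.5, MRS = (4/3)·√(m/b).
Setting (4/3)·√(m/4) = 16/3 gives √(m/4) = 4, so m/4 = 16 and m = 64.

m = 64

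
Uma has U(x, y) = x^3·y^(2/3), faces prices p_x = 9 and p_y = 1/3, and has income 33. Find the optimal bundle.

MU_x = 3·x^2·y^(2/3) and MU_y = 2/3·x^3·y^(-1/3).
MRS = MU_x/MU_y = (4.5)·y/x.
Tangency: set MRS = p_x/p_y = 9/(1/3) = 27.
So (4.5)·y/x = 27, i.e. y = 6·x.
Substitute into the budget 9·x + (1/3)·y = 33: 11·x = 33, so x* = 3.
Then y* = 6·3 = 18.

x* = 3, y* = 18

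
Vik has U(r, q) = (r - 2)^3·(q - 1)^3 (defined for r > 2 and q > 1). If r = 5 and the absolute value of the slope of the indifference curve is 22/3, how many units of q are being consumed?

q = 23

MU_r = 3·(r−2)^2·(q−1)^3, MU_q = 3·(r−2)^3·(q−1)^2.
MRS = (q−1)/(r−2).
Substitute r = 5: MRS = (q − 1)/3. Setting this equal to 22/3 gives q − 1 = (22/3)·3 = 22, so q = 23.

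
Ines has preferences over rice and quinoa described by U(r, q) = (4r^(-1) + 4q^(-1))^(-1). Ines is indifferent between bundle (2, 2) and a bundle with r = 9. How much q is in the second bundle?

q = 1.125

U depends on (r, q) only through S = 4r^(-1) + 4q^(-1), so equal utility means equal S. At (2, 2): S = 4.
With r = 9: 4·9^(-1) = 4/9, so 4q^(-1) = 4 − 4/9 = 32/9, i.e. q^(-1) = 8/9.
Hence q = 1/(8/9) = 1.125.
Check: U(9, 1.125) = 0.25.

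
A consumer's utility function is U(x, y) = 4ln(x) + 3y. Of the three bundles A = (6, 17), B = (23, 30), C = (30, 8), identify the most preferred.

Evaluate utility at each bundle:
U(A) = 58.167.
U(B) = 102.542.
U(C) = 37.605.
Highest utility is B, so B ≻ A ≻ C.

Bundle B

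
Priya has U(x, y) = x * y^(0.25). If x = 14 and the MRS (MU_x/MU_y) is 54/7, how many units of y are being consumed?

MU_x = y^(0.25) and MU_y = 0.25·x·y^(-0.75).
MRS = MU_x/MU_y = (4)·y/x.
Substitute x = 14: MRS = y/3.5. Setting y/3.5 = 54/7 gives y = (54/7)·3.5 = 27.

y = 27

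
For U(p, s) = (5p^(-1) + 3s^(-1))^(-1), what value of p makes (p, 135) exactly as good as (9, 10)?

p = 6

U depends on (p, s) only through S = 5p^(-1) + 3s^(-1), so equal utility means equal S. At (9, 10): S = 77/90.
With s = 135: 3·135^(-1) = 1/45, so 5p^(-1) = 77/90 − 1/45 = 5/6, i.e. p^(-1) = 1/6.
Hence p = 1/(1/6) = 6.
Check: U(6, 135) = 1.1688.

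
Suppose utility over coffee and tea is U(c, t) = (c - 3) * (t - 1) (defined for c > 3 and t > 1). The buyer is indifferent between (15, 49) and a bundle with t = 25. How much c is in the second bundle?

c = 27

U(15, 49) = 576.
Set U(c, 25) = 576 and solve.
With t = 25: (25 − 1) = 24, so (c − 3) = 576/24 = 24.
So c = 3 + 24 = 27.
Check: U(27, 25) = 576.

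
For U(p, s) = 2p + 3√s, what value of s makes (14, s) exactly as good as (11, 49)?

U(11, 49) = 43.
Set U(14, s) = 43 and solve.
With p = 14: 3√s = 43 − 2·14 = 15, so √s = 5 and s = 25.
Check: U(14, 25) = 43.

s = 25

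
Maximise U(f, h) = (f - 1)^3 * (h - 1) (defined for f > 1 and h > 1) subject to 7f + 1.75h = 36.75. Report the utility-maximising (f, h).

f* = 4, h* = 5

MU_f = 3·(f−1)^2·(h−1), MU_h = (f−1)^3.
MRS = (3/1)·(h−1)/(f−1).
Tangency: set MRS = p_f/p_h = 7/1.75 = 4.
So (3/1)·(h − 1)/(f − 1) = 4, i.e. (h − 1) = (4/3)·(f − 1).
Rewrite the budget in excess-of-subsistence terms: 7·(f − 1) + 1.75·(h − 1) = 36.75 − 7·1 − 1.75·1 = 28.
Substituting, (28/3)·(f − 1) = 28, so f − 1 = 3 and f* = 4.
Then h − 1 = (4/3)·3 = 4, so h* = 5.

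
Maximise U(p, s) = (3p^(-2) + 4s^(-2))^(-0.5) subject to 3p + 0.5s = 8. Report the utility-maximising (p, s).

For CES with ρ = -2, MRS = (3/4)·(s/p)^3.
Tangency: set MRS = p_p/p_s = 3/0.5 = 6.
So (s/p)^3 = 8; taking the cube root, s/p = 2, i.e. s = 2·p.
Substitute into the budget 3·p + 0.5·s = 8: 4·p = 8, so p* = 2 and s* = 2·2 = 4.

p* = 2, s* = 4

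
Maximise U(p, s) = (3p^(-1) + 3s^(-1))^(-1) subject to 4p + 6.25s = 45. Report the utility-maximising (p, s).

p* = 5, s* = 4

For CES with ρ = -1, MRS = (s/p)^2.
Tangency: set MRS = p_p/p_s = 4/6.25 = 16/25.
So (s/p)^2 = 16/25; taking the square root, s/p = 0.8, i.e. s = 0.8·p.
Substitute into the budget 4·p + 6.25·s = 45: 9·p = 45, so p* = 5 and s* = 0.8·5 = 4.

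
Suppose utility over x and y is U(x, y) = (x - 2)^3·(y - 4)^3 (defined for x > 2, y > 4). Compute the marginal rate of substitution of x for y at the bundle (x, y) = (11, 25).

MRS = 7/3

MU_x = 3·(x−2)^2·(y−4)^3, MU_y = 3·(x−2)^3·(y−4)^2.
MRS = (y−4)/(x−2).
At (11, 25): MRS = 7/3.
That is, one extra unit of x is worth 7/3 units of y at the margin.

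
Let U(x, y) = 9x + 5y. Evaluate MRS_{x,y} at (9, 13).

MRS = 1.8

MU_x = 9, MU_y = 5, so MRS = 9/5 = 1.8 at every bundle.
At (9, 13): MRS = 1.8.
So at (9, 13) the consumer would give up 1.8 units of y for one more unit of x.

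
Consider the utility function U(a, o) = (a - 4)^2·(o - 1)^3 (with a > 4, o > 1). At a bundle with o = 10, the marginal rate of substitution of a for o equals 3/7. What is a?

MU_a = 2·(a−4)·(o−1)^3, MU_o = 3·(a−4)^2·(o−1)^2.
MRS = (2/3)·(o−1)/(a−4).
Substitute o = 10: MRS = 6/(a − 4). Setting this equal to 3/7 gives a − 4 = 6/(3/7) = 14, so a = 18.

a = 18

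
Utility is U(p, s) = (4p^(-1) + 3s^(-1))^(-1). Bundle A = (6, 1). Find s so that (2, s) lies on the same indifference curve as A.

s = 1.8

U depends on (p, s) only through S = 4p^(-1) + 3s^(-1), so equal utility means equal S. At (6, 1): S = 11/3.
With p = 2: 4·2^(-1) = 2, so 3s^(-1) = 11/3 − 2 = 5/3, i.e. s^(-1) = 5/9.
Hence s = 1/(5/9) = 1.8.
Check: U(2, 1.8) = 0.2727.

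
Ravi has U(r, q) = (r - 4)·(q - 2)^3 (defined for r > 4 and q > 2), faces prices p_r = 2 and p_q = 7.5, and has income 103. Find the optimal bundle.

MU_r = (q−2)^3, MU_q = 3·(r−4)·(q−2)^2.
MRS = (1/3)·(q−2)/(r−4).
Tangency: set MRS = p_r/p_q = 2/7.5 = 4/15.
So (1/3)·(q − 2)/(r − 4) = 4/15, i.e. (q − 2) = 0.8·(r − 4).
Rewrite the budget in excess-of-subsistence terms: 2·(r − 4) + 7.5·(q − 2) = 103 − 2·4 − 7.5·2 = 80.
Substituting, 8·(r − 4) = 80, so r − 4 = 10 and r* = 14.
Then q − 2 = 0.8·10 = 8, so q* = 10.

r* = 14, q* = 10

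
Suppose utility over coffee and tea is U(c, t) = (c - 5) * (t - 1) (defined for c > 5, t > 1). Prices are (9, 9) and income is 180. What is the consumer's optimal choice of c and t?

c* = 12, t* = 8

MU_c = (t−1), MU_t = (c−5).
MRS = (t−1)/(c−5).
Tangency: set MRS = p_c/p_t = 9/9 = 1.
So (t − 1)/(c − 5) = 1, i.e. (t − 1) = (c − 5).
Rewrite the budget in excess-of-subsistence terms: 9·(c − 5) + 9·(t − 1) = 180 − 9·5 − 9·1 = 126.
Substituting, 18·(c − 5) = 126, so c − 5 = 7 and c* = 12.
Then t − 1 = 7, so t* = 8.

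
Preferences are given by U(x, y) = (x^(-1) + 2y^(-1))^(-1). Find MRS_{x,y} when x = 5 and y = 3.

For CES with ρ = -1, MRS = (1/2)·(y/x)^2.
At (5, 3): MRS = 9/50.
The indifference curve has slope −9/50 at this bundle.

MRS = 9/50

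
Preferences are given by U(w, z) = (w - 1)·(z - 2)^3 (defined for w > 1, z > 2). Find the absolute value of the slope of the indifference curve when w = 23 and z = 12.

MU_w = (z−2)^3, MU_z = 3·(w−1)·(z−2)^2.
MRS = (1/3)·(z−2)/(w−1).
At (23, 12): MRS = 5/33.
So at (23, 12) the consumer would give up 5/33 units of z for one more unit of w.

MRS = 5/33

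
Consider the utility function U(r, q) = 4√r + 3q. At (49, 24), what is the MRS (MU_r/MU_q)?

MRS = 2/21

MU_r = 4/(2√r), MU_q = 3.
MRS = 4/(2√r) ÷ 3.
At (49, 24): MRS = 2/21.
That is, one extra unit of r is worth 2/21 units of q at the margin.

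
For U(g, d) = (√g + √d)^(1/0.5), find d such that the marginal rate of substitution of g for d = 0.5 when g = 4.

For CES with ρ = 0.5, MRS = √(d/g).
Setting √(d/4) = 0.5 gives d/4 = 0.25 and d = 1.

d = 1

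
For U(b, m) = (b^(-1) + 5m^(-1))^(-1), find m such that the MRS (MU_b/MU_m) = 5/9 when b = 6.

For CES with ρ = -1, MRS = (1/5)·(m/b)^2.
Setting (1/5)·(m/6)^2 = 5/9 gives (m/6)^2 = 25/9, so m/6 = 5/3 and m = 10.

m = 10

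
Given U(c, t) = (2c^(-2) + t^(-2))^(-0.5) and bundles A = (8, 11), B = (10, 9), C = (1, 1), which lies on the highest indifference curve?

Bundle B

Evaluate utility at each bundle:
U(A) = 5.031.
U(B) = 5.560.
U(C) = 0.577.
Highest utility is B, so B ≻ A ≻ C.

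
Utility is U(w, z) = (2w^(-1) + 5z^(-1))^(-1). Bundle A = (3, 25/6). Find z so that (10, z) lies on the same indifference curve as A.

U depends on (w, z) only through S = 2w^(-1) + 5z^(-1), so equal utility means equal S. At (3, 25/6): S = 28/15.
With w = 10: 2·10^(-1) = 0.2, so 5z^(-1) = 28/15 − 0.2 = 5/3, i.e. z^(-1) = 1/3.
Hence z = 1/(1/3) = 3.
Check: U(10, 3) = 0.5357.

z = 3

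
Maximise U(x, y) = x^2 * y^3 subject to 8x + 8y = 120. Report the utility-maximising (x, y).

x* = 6, y* = 9

MU_x = 2·x·y^3 and MU_y = 3·x^2·y^2.
MRS = MU_x/MU_y = (2/3)·y/x.
Tangency: set MRS = p_x/p_y = 8/8 = 1.
So (2/3)·y/x = 1, i.e. y = 1.5·x.
Substitute into the budget 8·x + 8·y = 120: 20·x = 120, so x* = 6.
Then y* = 1.5·6 = 9.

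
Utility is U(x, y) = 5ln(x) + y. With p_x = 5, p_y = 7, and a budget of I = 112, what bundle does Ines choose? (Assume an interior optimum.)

x* = 7, y* = 11

MU_x = 5/x, MU_y = 1.
MRS = 5/x ÷ 1.
Tangency: set MRS = p_x/p_y = 5/7.
MRS depends only on x: 5/x = 5/7 ⇒ x* = 5/(5/7) = 7.
From the budget, 7·y = 112 − 5·7 = 77, so y* = 11.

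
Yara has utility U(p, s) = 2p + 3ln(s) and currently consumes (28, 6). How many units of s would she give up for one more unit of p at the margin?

MU_p = 2, MU_s = 3/s.
MRS = 2 ÷ (3/s).
At (28, 6): MRS = 4.
The indifference curve has slope −4 at this bundle.

MRS = 4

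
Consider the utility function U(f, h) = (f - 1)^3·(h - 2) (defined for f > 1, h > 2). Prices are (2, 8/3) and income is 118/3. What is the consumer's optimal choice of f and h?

MU_f = 3·(f−1)^2·(h−2), MU_h = (f−1)^3.
MRS = (3/1)·(h−2)/(f−1).
Tangency: set MRS = p_f/p_h = 2/(8/3) = 0.75.
So (3/1)·(h − 2)/(f − 1) = 0.75, i.e. (h − 2) = 0.25·(f − 1).
Rewrite the budget in excess-of-subsistence terms: 2·(f − 1) + (8/3)·(h − 2) = 118/3 − 2·1 − (8/3)·2 = 32.
Substituting, (8/3)·(f − 1) = 32, so f − 1 = 12 and f* = 13.
Then h − 2 = 0.25·12 = 3, so h* = 5.

f* = 13, h* = 5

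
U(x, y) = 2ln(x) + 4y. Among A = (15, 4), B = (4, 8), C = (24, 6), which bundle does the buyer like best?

Bundle B

Evaluate utility at each bundle:
U(A) = 21.416.
U(B) = 34.773.
U(C) = 30.356.
Highest utility is B, so B ≻ C ≻ A.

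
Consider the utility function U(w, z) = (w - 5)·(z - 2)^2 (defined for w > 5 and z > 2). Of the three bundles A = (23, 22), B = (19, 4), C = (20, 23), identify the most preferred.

Bundle A

Evaluate utility at each bundle:
U(A) = 7200.
U(B) = 56.
U(C) = 6615.
Highest utility is A, so A ≻ C ≻ B.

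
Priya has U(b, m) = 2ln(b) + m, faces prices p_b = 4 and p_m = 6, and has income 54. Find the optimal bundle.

MU_b = 2/b, MU_m = 1.
MRS = 2/b ÷ 1.
Tangency: set MRS = p_b/p_m = 4/6 = 2/3.
MRS depends only on b: 2/b = 2/3 ⇒ b* = 2/(2/3) = 3.
From the budget, 6·m = 54 − 4·3 = 42, so m* = 7.

b* = 3, m* = 7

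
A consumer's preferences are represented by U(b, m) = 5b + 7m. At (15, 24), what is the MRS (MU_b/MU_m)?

MU_b = 5, MU_m = 7, so MRS = 5/7 at every bundle.
At (15, 24): MRS = 5/7.
So at (15, 24) the consumer would give up 5/7 units of m for one more unit of b.

MRS = 5/7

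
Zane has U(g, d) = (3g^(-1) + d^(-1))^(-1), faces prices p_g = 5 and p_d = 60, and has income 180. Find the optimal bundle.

g* = 12, d* = 2

For CES with ρ = -1, MRS = (3/1)·(d/g)^2.
Tangency: set MRS = p_g/p_d = 5/60 = 1/12.
So (d/g)^2 = 1/36; taking the square root, d/g = 1/6, i.e. d = (1/6)·g.
Substitute into the budget 5·g + 60·d = 180: 15·g = 180, so g* = 12 and d* = (1/6)·12 = 2.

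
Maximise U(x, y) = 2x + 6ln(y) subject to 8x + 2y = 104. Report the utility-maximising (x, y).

MU_x = 2, MU_y = 6/y.
MRS = 2 ÷ (6/y).
Tangency: set MRS = p_x/p_y = 8/2 = 4.
MRS depends only on y: (1/3)·y = 4 ⇒ y* = 4/(1/3) = 12.
From the budget, 8·x = 104 − 2·12 = 80, so x* = 10.

x* = 10, y* = 12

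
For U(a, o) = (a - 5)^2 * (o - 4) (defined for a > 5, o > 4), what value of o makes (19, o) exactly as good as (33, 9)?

o = 24

U(33, 9) = 3920.
Set U(19, o) = 3920 and solve.
With a = 19: (19 − 5)^2 = 196, so (o − 4) = 3920/196 = 20.
So o = 4 + 20 = 24.
Check: U(19, 24) = 3920.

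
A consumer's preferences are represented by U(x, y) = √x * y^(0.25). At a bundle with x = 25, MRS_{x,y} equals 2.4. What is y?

y = 30

MU_x = 0.5·x^(-0.5)·y^(0.25) and MU_y = 0.25·√x·y^(-0.75).
MRS = MU_x/MU_y = (2)·y/x.
Substitute x = 25: MRS = y/12.5. Setting y/12.5 = 2.4 gives y = 2.4·12.5 = 30.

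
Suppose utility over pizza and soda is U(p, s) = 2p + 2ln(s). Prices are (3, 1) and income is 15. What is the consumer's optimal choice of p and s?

MU_p = 2, MU_s = 2/s.
MRS = 2 ÷ (2/s).
Tangency: set MRS = p_p/p_s = 3/1 = 3.
MRS depends only on s: s = 3 ⇒ s* = 3.
From the budget, 3·p = 15 − 1·3 = 12, so p* = 4.

p* = 4, s* = 3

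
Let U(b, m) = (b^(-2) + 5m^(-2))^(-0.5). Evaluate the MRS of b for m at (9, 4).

MRS = 64/3645

For CES with ρ = -2, MRS = (1/5)·(m/b)^3.
At (9, 4): MRS = 64/3645.
That is, one extra unit of b is worth 64/3645 units of m at the margin.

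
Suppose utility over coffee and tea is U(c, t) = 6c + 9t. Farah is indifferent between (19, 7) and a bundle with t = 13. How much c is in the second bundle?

U(19, 7) = 177.
Set U(c, 13) = 177 and solve.
6c + 9·13 = 177 ⇒ 6c = 60 ⇒ c = 10.
Check: U(10, 13) = 177.

c = 10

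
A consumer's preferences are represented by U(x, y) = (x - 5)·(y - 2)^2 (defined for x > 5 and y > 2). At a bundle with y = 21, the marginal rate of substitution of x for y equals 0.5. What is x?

x = 24

MU_x = (y−2)^2, MU_y = 2·(x−5)·(y−2).
MRS = (1/2)·(y−2)/(x−5).
Substitute y = 21: MRS = 9.5/(x − 5). Setting this equal to 0.5 gives x − 5 = 9.5/0.5 = 19, so x = 24.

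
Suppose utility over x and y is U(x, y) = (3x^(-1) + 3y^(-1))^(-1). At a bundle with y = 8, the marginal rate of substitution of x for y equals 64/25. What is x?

x = 5

For CES with ρ = -1, MRS = (y/x)^2.
Setting (8/x)^2 = 64/25 gives 8/x = 1.6 and x = 5.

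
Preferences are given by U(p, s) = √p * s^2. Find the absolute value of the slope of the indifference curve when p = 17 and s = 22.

MU_p = 0.5·p^(-0.5)·s^2 and MU_s = 2·√p·s.
MRS = MU_p/MU_s = (0.25)·s/p.
At (17, 22): MRS = 11/34.
The indifference curve has slope −11/34 at this bundle.

MRS = 11/34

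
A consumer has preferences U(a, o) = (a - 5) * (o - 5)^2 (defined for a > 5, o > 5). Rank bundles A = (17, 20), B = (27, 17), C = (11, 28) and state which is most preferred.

Bundle C

Evaluate utility at each bundle:
U(A) = 2700.
U(B) = 3168.
U(C) = 3174.
Highest utility is C, so C ≻ B ≻ A.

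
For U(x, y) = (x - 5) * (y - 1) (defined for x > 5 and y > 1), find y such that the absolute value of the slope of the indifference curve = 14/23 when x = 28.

y = 15

MU_x = (y−1), MU_y = (x−5).
MRS = (y−1)/(x−5).
Substitute x = 28: MRS = (y − 1)/23. Setting this equal to 14/23 gives y − 1 = (14/23)·23 = 14, so y = 15.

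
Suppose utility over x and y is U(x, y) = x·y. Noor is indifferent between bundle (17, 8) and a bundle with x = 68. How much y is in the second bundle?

y = 2

U(17, 8) = 136.
Set U(68, y) = 136 and solve.
With x = 68: y = 136/68 = 2.
Check: U(68, 2) = 136.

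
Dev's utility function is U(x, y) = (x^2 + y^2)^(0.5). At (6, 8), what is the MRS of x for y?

For CES with ρ = 2, MRS = (y/x)^(-1).
At (6, 8): MRS = 0.75.
That is, one extra unit of x is worth 0.75 units of y at the margin.

MRS = 0.75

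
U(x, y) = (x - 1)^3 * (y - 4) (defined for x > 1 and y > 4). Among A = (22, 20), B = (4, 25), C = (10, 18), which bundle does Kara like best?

Evaluate utility at each bundle:
U(A) = 148176.
U(B) = 567.
U(C) = 10206.
Highest utility is A, so A ≻ C ≻ B.

Bundle A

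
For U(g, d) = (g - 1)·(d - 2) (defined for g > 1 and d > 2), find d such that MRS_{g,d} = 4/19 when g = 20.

d = 6

MU_g = (d−2), MU_d = (g−1).
MRS = (d−2)/(g−1).
Substitute g = 20: MRS = (d − 2)/19. Setting this equal to 4/19 gives d − 2 = (4/19)·19 = 4, so d = 6.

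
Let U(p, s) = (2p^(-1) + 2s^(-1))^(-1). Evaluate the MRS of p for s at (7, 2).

For CES with ρ = -1, MRS = (s/p)^2.
At (7, 2): MRS = 4/49.
That is, one extra unit of p is worth 4/49 units of s at the margin.

MRS = 4/49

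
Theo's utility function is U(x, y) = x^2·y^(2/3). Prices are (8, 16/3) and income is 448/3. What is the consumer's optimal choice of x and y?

x* = 14, y* = 7

MU_x = 2·x·y^(2/3) and MU_y = 2/3·x^2·y^(-1/3).
MRS = MU_x/MU_y = (3)·y/x.
Tangency: set MRS = p_x/p_y = 8/(16/3) = 1.5.
So (3)·y/x = 1.5, i.e. y = 0.5·x.
Substitute into the budget 8·x + (16/3)·y = 448/3: (32/3)·x = 448/3, so x* = 14.
Then y* = 0.5·14 = 7.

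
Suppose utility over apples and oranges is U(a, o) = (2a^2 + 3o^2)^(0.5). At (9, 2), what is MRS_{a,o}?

MRS = 3

For CES with ρ = 2, MRS = (2/3)·(o/a)^(-1).
At (9, 2): MRS = 3.
So at (9, 2) the consumer would give up 3 units of o for one more unit of a.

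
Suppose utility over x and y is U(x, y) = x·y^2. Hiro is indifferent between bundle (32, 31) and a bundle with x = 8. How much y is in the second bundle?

U(32, 31) = 30752.
Set U(8, y) = 30752 and solve.
With x = 8: y^2 = 30752/8 = 3844; taking the square root, y = 62.
Check: U(8, 62) = 30752.

y = 62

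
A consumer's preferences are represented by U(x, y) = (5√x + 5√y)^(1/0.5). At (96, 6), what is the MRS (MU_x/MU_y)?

MRS = 0.25

For CES with ρ = 0.5, MRS = √(y/x).
At (96, 6): MRS = 0.25.
So at (96, 6) the consumer would give up 0.25 units of y for one more unit of x.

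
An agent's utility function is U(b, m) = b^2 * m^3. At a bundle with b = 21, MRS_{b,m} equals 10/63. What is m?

m = 5

MU_b = 2·b·m^3 and MU_m = 3·b^2·m^2.
MRS = MU_b/MU_m = (2/3)·m/b.
Substitute b = 21: MRS = m/31.5. Setting m/31.5 = 10/63 gives m = (10/63)·31.5 = 5.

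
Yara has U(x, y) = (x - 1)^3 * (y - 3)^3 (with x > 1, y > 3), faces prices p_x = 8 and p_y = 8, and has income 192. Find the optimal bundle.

MU_x = 3·(x−1)^2·(y−3)^3, MU_y = 3·(x−1)^3·(y−3)^2.
MRS = (y−3)/(x−1).
Tangency: set MRS = p_x/p_y = 8/8 = 1.
So (y − 3)/(x − 1) = 1, i.e. (y − 3) = (x − 1).
Rewrite the budget in excess-of-subsistence terms: 8·(x − 1) + 8·(y − 3) = 192 − 8·1 − 8·3 = 160.
Substituting, 16·(x − 1) = 160, so x − 1 = 10 and x* = 11.
Then y − 3 = 10, so y* = 13.

x* = 11, y* = 13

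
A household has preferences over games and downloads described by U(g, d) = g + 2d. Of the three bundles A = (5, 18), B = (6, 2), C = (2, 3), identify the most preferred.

Evaluate utility at each bundle:
U(A) = 41.
U(B) = 10.
U(C) = 8.
Highest utility is A, so A ≻ B ≻ C.

Bundle A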